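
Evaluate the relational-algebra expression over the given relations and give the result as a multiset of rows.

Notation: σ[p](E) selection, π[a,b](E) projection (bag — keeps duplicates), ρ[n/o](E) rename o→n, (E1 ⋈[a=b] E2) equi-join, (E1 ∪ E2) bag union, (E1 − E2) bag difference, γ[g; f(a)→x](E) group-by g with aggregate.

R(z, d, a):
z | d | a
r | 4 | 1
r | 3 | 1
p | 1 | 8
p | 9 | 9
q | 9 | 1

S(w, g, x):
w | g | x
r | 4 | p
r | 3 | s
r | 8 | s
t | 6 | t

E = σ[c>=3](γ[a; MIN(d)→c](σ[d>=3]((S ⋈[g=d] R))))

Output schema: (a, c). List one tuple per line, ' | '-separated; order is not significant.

Row counts bottom-up:
  S → 4
  R → 5
  (S ⋈[g=d] R) → 2
  σ[d>=3]((S ⋈[g=d] R)) → 2
  γ[a; MIN(d)→c](σ[d>=3]((S ⋈[g=d] R))) → 1
  σ[c>=3](γ[a; MIN(d)→c](σ[d>=3]((S ⋈[g=d] R)))) → 1

== RESULT ==
a | c
1 | 3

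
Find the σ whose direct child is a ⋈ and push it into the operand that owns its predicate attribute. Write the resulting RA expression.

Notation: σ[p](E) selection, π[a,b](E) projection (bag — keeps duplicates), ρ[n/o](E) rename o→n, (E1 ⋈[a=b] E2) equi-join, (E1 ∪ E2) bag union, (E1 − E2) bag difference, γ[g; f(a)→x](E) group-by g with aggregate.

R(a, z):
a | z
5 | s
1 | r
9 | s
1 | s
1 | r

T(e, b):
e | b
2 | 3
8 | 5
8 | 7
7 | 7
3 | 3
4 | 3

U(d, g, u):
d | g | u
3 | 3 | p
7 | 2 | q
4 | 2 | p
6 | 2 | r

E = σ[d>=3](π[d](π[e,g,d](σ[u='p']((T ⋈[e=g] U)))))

σ filters on u, owned by the right side.
E' = σ[d>=3](π[d](π[e,g,d]((T ⋈[e=g] σ[u='p'](U)))))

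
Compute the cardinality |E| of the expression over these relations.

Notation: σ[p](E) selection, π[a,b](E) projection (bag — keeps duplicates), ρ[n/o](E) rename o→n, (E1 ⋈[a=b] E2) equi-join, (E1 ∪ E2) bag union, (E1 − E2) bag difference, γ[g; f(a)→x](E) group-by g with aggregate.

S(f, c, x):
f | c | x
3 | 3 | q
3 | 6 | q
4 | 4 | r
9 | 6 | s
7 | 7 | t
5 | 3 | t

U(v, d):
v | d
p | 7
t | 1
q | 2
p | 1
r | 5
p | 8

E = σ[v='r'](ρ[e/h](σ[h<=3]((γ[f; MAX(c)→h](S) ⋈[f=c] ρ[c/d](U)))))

Subexpression sizes:
  S → 6
  γ[f; MAX(c)→h](S) → 5
  U → 6
  ρ[c/d](U) → 6
  (γ[f; MAX(c)→h](S) ⋈[f=c] ρ[c/d](U)) → 2
  σ[h<=3]((γ[f; MAX(c)→h](S) ⋈[f=c] ρ[c/d](U))) → 1
  ρ[e/h](σ[h<=3]((γ[f; MAX(c)→h](S) ⋈[f=c] ρ[c/d](U)))) → 1
  σ[v='r'](ρ[e/h](σ[h<=3]((γ[f; MAX(c)→h](S) ⋈[f=c] ρ[c/d](U))))) → 1

|E| = 1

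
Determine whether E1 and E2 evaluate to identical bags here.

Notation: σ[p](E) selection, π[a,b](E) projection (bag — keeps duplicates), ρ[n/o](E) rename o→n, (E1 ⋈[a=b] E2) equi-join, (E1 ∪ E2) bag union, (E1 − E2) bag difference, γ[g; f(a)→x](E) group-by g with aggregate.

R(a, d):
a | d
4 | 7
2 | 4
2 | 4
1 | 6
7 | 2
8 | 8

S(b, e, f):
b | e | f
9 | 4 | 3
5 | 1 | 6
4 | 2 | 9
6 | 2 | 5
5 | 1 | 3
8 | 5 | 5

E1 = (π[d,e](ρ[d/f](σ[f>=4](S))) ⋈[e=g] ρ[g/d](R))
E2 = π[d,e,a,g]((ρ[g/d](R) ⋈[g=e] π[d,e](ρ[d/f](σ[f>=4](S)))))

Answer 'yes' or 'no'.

E1 stepwise |·|:
  S → 6
  σ[f>=4](S) → 4
  ρ[d/f](σ[f>=4](S)) → 4
  π[d,e](ρ[d/f](σ[f>=4](S))) → 4
  R → 6
  ρ[g/d](R) → 6
  (π[d,e](ρ[d/f](σ[f>=4](S))) ⋈[e=g] ρ[g/d](R)) → 2
E2 stepwise |·|:
  R → 6
  ρ[g/d](R) → 6
  S → 6
  σ[f>=4](S) → 4
  ρ[d/f](σ[f>=4](S)) → 4
  π[d,e](ρ[d/f](σ[f>=4](S))) → 4
  (ρ[g/d](R) ⋈[g=e] π[d,e](ρ[d/f](σ[f>=4](S)))) → 2
  π[d,e,a,g]((ρ[g/d](R) ⋈[g=e] π[d,e](ρ[d/f](σ[f>=4](S))))) → 2

E1 and E2 produce the same multiset:
d | e | a | g
5 | 2 | 7 | 2
9 | 2 | 7 | 2

yes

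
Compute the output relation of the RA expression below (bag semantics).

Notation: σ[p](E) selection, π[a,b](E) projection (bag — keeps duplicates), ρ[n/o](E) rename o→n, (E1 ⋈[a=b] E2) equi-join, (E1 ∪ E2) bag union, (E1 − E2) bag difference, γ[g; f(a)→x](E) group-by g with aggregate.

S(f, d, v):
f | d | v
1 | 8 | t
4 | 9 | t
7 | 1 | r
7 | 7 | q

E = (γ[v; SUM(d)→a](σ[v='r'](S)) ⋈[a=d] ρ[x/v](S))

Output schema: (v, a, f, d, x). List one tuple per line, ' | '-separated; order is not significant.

Subexpression sizes:
  S → 4
  σ[v='r'](S) → 1
  γ[v; SUM(d)→a](σ[v='r'](S)) → 1
  S → 4
  ρ[x/v](S) → 4
  (γ[v; SUM(d)→a](σ[v='r'](S)) ⋈[a=d] ρ[x/v](S)) → 1

== RESULT ==
v | a | f | d | x
r | 1 | 7 | 1 | r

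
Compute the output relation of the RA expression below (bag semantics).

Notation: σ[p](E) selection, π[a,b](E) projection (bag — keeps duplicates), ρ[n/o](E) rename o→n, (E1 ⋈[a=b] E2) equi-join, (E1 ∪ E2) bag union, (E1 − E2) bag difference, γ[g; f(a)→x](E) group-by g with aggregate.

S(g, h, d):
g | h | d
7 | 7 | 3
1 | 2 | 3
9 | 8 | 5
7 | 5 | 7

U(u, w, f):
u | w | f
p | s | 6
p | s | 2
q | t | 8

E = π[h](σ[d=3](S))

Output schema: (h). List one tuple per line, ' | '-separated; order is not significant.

Subexpression sizes:
  S → 4
  σ[d=3](S) → 2
  π[h](σ[d=3](S)) → 2

== RESULT ==
h
2
7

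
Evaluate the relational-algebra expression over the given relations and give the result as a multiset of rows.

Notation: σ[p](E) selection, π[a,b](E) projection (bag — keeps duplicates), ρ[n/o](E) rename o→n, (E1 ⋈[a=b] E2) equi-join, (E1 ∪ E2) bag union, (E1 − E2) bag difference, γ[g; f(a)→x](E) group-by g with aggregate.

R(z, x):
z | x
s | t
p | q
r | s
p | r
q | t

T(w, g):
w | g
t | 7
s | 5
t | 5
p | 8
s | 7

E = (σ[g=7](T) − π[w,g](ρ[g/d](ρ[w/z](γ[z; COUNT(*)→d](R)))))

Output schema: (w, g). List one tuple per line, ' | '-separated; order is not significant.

Subexpression sizes:
  T → 5
  σ[g=7](T) → 2
  R → 5
  γ[z; COUNT(*)→d](R) → 4
  ρ[w/z](γ[z; COUNT(*)→d](R)) → 4
  ρ[g/d](ρ[w/z](γ[z; COUNT(*)→d](R))) → 4
  π[w,g](ρ[g/d](ρ[w/z](γ[z; COUNT(*)→d](R)))) → 4
  (σ[g=7](T) − π[w,g](ρ[g/d](ρ[w/z](γ[z; COUNT(*)→d](R))))) → 2

== RESULT ==
w | g
s | 7
t | 7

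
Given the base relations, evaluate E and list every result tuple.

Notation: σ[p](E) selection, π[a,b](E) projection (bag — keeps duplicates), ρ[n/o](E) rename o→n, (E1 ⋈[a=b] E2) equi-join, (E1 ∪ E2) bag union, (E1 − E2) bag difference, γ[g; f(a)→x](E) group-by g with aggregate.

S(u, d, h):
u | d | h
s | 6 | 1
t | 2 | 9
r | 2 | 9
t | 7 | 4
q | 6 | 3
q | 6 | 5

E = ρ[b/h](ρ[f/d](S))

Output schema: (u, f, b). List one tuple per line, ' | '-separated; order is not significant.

Subexpression sizes:
  S → 6
  ρ[f/d](S) → 6
  ρ[b/h](ρ[f/d](S)) → 6

== RESULT ==
u | f | b
q | 6 | 3
q | 6 | 5
r | 2 | 9
s | 6 | 1
t | 2 | 9
t | 7 | 4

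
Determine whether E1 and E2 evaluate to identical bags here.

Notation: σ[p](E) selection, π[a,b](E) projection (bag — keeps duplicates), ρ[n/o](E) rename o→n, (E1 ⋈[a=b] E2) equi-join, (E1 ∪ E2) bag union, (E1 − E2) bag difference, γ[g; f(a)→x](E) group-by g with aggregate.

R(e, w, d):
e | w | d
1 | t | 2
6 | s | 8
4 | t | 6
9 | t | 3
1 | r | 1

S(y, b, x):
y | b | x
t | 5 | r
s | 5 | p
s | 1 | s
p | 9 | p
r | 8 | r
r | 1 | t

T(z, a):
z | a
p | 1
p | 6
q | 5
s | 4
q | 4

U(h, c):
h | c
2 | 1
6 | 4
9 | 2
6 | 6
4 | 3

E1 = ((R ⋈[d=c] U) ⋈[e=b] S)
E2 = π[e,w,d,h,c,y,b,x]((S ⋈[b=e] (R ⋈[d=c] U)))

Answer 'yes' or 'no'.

E1 subexpression sizes:
  R → 5
  U → 5
  (R ⋈[d=c] U) → 4
  S → 6
  ((R ⋈[d=c] U) ⋈[e=b] S) → 5
E2 subexpression sizes:
  S → 6
  R → 5
  U → 5
  (R ⋈[d=c] U) → 4
  (S ⋈[b=e] (R ⋈[d=c] U)) → 5
  π[e,w,d,h,c,y,b,x]((S ⋈[b=e] (R ⋈[d=c] U))) → 5

E1 and E2 produce the same multiset:
e | w | d | h | c | y | b | x
1 | r | 1 | 2 | 1 | r | 1 | t
1 | r | 1 | 2 | 1 | s | 1 | s
1 | t | 2 | 9 | 2 | r | 1 | t
1 | t | 2 | 9 | 2 | s | 1 | s
9 | t | 3 | 4 | 3 | p | 9 | p

yes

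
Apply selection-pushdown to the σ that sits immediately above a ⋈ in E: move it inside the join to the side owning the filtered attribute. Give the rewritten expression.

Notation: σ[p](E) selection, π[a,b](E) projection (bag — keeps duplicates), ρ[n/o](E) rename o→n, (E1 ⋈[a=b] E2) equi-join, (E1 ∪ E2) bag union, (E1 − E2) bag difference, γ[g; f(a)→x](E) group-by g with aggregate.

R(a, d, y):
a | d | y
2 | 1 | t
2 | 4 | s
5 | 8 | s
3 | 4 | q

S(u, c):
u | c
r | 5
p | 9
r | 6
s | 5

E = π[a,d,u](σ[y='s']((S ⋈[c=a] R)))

σ filters on y, owned by the right side.
E' = π[a,d,u]((S ⋈[c=a] σ[y='s'](R)))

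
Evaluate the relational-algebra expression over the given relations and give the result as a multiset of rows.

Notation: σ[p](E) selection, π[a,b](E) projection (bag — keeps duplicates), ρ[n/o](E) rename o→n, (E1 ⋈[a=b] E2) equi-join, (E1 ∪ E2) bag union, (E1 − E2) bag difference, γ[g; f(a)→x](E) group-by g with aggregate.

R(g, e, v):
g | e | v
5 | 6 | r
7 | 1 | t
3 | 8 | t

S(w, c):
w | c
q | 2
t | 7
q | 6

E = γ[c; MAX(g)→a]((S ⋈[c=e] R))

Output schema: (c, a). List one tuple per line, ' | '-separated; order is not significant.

Row counts bottom-up:
  S → 3
  R → 3
  (S ⋈[c=e] R) → 1
  γ[c; MAX(g)→a]((S ⋈[c=e] R)) → 1

== RESULT ==
c | a
6 | 5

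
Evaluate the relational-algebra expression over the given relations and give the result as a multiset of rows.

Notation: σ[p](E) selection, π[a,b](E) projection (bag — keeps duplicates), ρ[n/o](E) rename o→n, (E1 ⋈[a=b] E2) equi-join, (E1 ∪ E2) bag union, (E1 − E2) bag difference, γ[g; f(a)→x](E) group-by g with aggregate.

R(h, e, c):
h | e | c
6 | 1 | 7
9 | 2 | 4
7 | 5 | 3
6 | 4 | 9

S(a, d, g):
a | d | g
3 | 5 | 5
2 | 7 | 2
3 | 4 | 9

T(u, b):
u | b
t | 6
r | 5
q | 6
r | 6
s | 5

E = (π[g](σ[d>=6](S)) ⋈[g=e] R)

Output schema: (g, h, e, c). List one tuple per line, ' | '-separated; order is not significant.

Row counts bottom-up:
  S → 3
  σ[d>=6](S) → 1
  π[g](σ[d>=6](S)) → 1
  R → 4
  (π[g](σ[d>=6](S)) ⋈[g=e] R) → 1

== RESULT ==
g | h | e | c
2 | 9 | 2 | 4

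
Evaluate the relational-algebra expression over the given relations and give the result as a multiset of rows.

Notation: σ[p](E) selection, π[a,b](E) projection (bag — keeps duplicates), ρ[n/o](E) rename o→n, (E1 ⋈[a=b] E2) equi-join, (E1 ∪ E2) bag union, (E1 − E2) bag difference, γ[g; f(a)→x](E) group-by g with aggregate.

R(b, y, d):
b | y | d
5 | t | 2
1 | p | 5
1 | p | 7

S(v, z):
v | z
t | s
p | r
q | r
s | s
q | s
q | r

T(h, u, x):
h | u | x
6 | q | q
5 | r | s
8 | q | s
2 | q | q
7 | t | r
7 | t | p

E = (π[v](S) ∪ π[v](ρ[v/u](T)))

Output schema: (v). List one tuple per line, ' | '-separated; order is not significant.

Per-node cardinality:
  S → 6
  π[v](S) → 6
  T → 6
  ρ[v/u](T) → 6
  π[v](ρ[v/u](T)) → 6
  (π[v](S) ∪ π[v](ρ[v/u](T))) → 12

== RESULT ==
v
p
q
q
q
q
q
q
r
s
t
t
t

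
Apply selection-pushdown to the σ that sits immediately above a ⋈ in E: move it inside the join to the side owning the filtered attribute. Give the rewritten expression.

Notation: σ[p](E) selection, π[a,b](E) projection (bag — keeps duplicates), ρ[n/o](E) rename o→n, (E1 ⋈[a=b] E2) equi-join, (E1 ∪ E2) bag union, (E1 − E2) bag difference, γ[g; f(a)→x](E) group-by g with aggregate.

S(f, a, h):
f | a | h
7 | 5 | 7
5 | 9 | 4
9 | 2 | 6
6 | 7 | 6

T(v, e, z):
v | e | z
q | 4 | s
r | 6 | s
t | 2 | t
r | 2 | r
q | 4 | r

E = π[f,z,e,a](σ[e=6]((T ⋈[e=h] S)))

σ filters on e, owned by the left side.
E' = π[f,z,e,a]((σ[e=6](T) ⋈[e=h] S))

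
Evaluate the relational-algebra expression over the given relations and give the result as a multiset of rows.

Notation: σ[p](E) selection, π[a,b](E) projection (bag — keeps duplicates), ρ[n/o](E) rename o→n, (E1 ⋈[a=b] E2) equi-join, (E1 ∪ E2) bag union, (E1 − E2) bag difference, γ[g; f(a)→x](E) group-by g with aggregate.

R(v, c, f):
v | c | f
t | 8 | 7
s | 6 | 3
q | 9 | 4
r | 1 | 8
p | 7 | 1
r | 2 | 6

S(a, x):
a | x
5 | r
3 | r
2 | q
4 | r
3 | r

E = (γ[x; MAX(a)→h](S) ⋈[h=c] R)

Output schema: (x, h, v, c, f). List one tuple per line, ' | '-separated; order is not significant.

Row counts bottom-up:
  S → 5
  γ[x; MAX(a)→h](S) → 2
  R → 6
  (γ[x; MAX(a)→h](S) ⋈[h=c] R) → 1

== RESULT ==
x | h | v | c | f
q | 2 | r | 2 | 6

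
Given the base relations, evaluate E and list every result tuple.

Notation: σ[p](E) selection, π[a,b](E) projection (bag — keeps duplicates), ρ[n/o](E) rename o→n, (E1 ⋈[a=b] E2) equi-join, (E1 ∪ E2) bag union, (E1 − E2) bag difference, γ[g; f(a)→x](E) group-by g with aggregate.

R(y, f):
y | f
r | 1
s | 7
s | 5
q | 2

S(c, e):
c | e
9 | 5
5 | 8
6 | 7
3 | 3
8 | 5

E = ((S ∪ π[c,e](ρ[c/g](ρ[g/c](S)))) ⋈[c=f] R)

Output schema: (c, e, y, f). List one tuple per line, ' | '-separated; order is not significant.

Row counts bottom-up:
  S → 5
  S → 5
  ρ[g/c](S) → 5
  ρ[c/g](ρ[g/c](S)) → 5
  π[c,e](ρ[c/g](ρ[g/c](S))) → 5
  (S ∪ π[c,e](ρ[c/g](ρ[g/c](S)))) → 10
  R → 4
  ((S ∪ π[c,e](ρ[c/g](ρ[g/c](S)))) ⋈[c=f] R) → 2

== RESULT ==
c | e | y | f
5 | 8 | s | 5
5 | 8 | s | 5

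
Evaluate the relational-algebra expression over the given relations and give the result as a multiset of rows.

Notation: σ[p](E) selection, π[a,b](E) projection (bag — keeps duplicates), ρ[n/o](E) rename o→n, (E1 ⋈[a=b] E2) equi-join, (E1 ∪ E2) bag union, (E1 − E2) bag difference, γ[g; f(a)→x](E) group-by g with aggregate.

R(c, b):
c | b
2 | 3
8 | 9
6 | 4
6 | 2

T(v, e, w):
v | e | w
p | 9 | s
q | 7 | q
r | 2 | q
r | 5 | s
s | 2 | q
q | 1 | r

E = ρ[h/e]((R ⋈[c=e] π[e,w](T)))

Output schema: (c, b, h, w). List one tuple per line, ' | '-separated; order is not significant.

Subexpression sizes:
  R → 4
  T → 6
  π[e,w](T) → 6
  (R ⋈[c=e] π[e,w](T)) → 2
  ρ[h/e]((R ⋈[c=e] π[e,w](T))) → 2

== RESULT ==
c | b | h | w
2 | 3 | 2 | q
2 | 3 | 2 | q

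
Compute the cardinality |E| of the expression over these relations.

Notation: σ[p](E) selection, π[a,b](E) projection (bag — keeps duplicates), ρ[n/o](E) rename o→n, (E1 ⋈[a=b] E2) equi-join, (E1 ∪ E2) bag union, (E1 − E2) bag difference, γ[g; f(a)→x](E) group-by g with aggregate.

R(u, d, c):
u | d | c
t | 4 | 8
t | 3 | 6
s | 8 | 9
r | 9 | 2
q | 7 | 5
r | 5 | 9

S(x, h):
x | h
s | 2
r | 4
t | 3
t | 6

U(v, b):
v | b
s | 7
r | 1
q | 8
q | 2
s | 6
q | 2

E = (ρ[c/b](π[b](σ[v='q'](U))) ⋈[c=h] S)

Stepwise |·|:
  U → 6
  σ[v='q'](U) → 3
  π[b](σ[v='q'](U)) → 3
  ρ[c/b](π[b](σ[v='q'](U))) → 3
  S → 4
  (ρ[c/b](π[b](σ[v='q'](U))) ⋈[c=h] S) → 2

|E| = 2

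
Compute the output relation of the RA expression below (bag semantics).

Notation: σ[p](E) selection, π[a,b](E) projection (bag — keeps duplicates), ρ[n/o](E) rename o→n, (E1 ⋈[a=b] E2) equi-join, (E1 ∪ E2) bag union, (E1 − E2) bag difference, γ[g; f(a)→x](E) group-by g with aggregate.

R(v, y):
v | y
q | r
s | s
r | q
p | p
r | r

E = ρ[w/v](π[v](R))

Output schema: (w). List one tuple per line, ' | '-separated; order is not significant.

Row counts bottom-up:
  R → 5
  π[v](R) → 5
  ρ[w/v](π[v](R)) → 5

== RESULT ==
w
p
q
r
r
s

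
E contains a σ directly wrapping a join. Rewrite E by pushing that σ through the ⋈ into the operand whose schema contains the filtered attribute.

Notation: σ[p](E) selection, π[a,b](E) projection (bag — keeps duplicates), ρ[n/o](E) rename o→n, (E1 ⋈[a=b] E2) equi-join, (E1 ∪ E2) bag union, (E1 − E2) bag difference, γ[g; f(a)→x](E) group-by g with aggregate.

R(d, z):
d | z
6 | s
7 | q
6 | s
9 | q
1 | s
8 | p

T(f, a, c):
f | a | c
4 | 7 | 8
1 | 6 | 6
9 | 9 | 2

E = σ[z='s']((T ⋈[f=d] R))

σ filters on z, owned by the right side.
E' = (T ⋈[f=d] σ[z='s'](R))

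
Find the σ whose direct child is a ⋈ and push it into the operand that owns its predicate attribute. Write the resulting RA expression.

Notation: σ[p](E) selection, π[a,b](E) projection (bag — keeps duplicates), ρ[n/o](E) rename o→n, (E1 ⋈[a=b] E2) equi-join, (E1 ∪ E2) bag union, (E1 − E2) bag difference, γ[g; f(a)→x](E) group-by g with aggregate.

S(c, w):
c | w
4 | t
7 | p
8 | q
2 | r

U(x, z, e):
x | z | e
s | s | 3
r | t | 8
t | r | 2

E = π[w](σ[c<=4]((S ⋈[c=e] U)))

σ filters on c, owned by the left side.
E' = π[w]((σ[c<=4](S) ⋈[c=e] U))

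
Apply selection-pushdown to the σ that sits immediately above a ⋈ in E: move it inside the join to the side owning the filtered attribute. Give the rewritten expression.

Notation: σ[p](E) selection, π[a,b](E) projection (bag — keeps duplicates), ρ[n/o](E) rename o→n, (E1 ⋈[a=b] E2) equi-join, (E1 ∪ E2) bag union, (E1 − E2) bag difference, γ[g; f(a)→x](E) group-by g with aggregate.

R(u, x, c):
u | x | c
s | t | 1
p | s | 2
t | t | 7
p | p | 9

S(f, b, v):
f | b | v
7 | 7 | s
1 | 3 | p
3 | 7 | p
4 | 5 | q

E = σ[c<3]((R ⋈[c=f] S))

σ filters on c, owned by the left side.
E' = (σ[c<3](R) ⋈[c=f] S)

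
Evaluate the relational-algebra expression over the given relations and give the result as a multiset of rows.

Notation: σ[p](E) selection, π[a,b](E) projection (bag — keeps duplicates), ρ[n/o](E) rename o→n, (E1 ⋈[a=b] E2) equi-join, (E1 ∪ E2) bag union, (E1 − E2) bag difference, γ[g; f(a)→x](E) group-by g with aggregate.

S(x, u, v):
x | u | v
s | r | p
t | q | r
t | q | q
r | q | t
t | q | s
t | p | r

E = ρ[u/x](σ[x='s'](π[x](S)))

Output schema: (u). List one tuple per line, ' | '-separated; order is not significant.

Subexpression sizes:
  S → 6
  π[x](S) → 6
  σ[x='s'](π[x](S)) → 1
  ρ[u/x](σ[x='s'](π[x](S))) → 1

== RESULT ==
u
s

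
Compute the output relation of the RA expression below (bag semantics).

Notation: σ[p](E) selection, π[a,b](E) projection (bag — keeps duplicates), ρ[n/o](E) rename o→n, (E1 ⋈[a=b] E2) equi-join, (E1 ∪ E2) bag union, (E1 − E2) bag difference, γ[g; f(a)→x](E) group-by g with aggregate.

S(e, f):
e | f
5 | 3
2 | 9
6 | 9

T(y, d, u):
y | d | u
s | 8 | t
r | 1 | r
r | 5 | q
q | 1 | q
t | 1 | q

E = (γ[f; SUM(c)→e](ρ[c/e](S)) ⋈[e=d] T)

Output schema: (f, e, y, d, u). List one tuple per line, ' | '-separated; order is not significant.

Stepwise |·|:
  S → 3
  ρ[c/e](S) → 3
  γ[f; SUM(c)→e](ρ[c/e](S)) → 2
  T → 5
  (γ[f; SUM(c)→e](ρ[c/e](S)) ⋈[e=d] T) → 2

== RESULT ==
f | e | y | d | u
3 | 5 | r | 5 | q
9 | 8 | s | 8 | t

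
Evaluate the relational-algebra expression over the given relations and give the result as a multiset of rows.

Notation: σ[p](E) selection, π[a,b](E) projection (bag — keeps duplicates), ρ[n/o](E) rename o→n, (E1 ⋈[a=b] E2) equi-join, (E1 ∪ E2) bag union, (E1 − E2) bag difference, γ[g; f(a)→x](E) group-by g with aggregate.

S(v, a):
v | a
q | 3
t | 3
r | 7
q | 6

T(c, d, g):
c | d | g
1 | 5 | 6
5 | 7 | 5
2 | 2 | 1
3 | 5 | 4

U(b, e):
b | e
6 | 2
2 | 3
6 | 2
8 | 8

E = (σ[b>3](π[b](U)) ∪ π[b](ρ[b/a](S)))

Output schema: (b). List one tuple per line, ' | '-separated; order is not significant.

Row counts bottom-up:
  U → 4
  π[b](U) → 4
  σ[b>3](π[b](U)) → 3
  S → 4
  ρ[b/a](S) → 4
  π[b](ρ[b/a](S)) → 4
  (σ[b>3](π[b](U)) ∪ π[b](ρ[b/a](S))) → 7

== RESULT ==
b
3
3
6
6
6
7
8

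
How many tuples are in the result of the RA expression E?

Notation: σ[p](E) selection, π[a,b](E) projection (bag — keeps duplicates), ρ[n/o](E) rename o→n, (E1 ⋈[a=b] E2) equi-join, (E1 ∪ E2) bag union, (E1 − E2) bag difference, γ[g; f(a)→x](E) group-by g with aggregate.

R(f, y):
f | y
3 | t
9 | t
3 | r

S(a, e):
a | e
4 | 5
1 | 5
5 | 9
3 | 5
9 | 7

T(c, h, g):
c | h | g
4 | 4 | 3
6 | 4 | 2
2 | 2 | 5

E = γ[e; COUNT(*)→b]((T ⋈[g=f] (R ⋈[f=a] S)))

Row counts bottom-up:
  T → 3
  R → 3
  S → 5
  (R ⋈[f=a] S) → 3
  (T ⋈[g=f] (R ⋈[f=a] S)) → 2
  γ[e; COUNT(*)→b]((T ⋈[g=f] (R ⋈[f=a] S))) → 1

|E| = 1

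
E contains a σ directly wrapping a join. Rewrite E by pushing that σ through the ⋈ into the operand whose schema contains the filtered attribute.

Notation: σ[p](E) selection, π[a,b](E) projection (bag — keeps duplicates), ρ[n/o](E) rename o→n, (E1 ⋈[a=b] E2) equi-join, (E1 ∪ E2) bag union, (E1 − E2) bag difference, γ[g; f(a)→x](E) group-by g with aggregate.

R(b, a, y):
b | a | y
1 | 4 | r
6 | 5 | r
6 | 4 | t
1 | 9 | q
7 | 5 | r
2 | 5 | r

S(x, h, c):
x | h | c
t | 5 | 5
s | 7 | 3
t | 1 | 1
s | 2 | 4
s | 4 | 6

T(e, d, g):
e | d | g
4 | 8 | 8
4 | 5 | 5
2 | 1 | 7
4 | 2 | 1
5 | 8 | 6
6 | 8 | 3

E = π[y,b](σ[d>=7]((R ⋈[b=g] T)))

σ filters on d, owned by the right side.
E' = π[y,b]((R ⋈[b=g] σ[d>=7](T)))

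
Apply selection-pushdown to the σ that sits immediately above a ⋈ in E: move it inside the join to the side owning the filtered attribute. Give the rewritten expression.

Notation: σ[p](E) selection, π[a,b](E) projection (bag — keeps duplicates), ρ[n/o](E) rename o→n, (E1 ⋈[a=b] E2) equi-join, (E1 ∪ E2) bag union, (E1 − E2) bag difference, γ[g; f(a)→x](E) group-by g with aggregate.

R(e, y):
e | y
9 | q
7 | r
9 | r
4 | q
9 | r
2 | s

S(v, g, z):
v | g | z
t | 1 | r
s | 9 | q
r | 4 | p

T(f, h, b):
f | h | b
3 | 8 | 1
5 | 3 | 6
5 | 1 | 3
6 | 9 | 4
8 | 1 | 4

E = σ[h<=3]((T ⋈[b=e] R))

σ filters on h, owned by the left side.
E' = (σ[h<=3](T) ⋈[b=e] R)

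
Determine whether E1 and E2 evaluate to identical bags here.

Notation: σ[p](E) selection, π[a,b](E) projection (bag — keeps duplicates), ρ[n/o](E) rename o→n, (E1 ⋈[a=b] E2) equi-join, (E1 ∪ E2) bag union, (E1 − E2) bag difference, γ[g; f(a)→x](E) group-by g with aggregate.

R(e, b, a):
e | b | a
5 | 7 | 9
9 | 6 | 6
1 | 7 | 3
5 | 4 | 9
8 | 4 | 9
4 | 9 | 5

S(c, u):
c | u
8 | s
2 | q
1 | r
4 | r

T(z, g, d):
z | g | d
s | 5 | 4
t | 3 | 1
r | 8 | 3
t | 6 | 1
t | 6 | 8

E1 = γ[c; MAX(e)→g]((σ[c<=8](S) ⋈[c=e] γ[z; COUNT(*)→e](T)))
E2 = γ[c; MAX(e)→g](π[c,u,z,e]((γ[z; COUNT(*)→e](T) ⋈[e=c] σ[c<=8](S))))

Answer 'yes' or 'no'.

E1 stepwise |·|:
  S → 4
  σ[c<=8](S) → 4
  T → 5
  γ[z; COUNT(*)→e](T) → 3
  (σ[c<=8](S) ⋈[c=e] γ[z; COUNT(*)→e](T)) → 2
  γ[c; MAX(e)→g]((σ[c<=8](S) ⋈[c=e] γ[z; COUNT(*)→e](T))) → 1
E2 stepwise |·|:
  T → 5
  γ[z; COUNT(*)→e](T) → 3
  S → 4
  σ[c<=8](S) → 4
  (γ[z; COUNT(*)→e](T) ⋈[e=c] σ[c<=8](S)) → 2
  π[c,u,z,e]((γ[z; COUNT(*)→e](T) ⋈[e=c] σ[c<=8](S))) → 2
  γ[c; MAX(e)→g](π[c,u,z,e]((γ[z; COUNT(*)→e](T) ⋈[e=c] σ[c<=8](S)))) → 1

E1 and E2 produce the same multiset:
c | g
1 | 1

yes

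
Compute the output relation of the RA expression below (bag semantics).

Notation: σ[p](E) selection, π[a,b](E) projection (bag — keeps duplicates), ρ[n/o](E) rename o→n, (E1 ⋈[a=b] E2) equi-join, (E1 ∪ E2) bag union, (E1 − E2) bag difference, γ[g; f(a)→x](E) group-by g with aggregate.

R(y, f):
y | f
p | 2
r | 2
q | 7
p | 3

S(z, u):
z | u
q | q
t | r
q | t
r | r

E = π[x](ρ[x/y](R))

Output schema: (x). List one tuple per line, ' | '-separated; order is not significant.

Row counts bottom-up:
  R → 4
  ρ[x/y](R) → 4
  π[x](ρ[x/y](R)) → 4

== RESULT ==
x
p
p
q
r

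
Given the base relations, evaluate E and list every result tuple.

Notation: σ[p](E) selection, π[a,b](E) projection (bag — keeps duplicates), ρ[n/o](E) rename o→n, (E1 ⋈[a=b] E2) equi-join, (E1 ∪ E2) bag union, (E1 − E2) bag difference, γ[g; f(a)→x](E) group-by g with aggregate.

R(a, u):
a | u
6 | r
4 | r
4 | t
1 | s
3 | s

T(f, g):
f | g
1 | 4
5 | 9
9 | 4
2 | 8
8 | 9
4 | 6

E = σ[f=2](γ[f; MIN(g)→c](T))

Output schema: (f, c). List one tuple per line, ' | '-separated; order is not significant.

Stepwise |·|:
  T → 6
  γ[f; MIN(g)→c](T) → 6
  σ[f=2](γ[f; MIN(g)→c](T)) → 1

== RESULT ==
f | c
2 | 8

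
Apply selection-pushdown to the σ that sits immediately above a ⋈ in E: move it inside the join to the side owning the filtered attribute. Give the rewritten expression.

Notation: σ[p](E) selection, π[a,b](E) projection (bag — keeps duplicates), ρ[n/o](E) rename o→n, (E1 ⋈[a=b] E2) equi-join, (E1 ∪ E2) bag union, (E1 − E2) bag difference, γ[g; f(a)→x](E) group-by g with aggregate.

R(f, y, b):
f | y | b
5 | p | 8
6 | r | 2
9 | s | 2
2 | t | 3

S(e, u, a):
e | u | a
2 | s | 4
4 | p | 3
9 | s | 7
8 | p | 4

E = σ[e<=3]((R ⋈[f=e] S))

σ filters on e, owned by the right side.
E' = (R ⋈[f=e] σ[e<=3](S))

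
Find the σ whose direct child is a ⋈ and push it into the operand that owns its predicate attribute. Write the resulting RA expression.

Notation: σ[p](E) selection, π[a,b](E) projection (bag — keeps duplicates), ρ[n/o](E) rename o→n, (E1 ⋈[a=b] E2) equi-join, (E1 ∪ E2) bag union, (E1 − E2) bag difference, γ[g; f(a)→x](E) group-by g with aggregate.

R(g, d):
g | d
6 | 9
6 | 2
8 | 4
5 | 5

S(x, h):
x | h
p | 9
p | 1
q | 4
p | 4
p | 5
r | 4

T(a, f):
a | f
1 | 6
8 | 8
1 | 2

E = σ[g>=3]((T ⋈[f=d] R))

σ filters on g, owned by the right side.
E' = (T ⋈[f=d] σ[g>=3](R))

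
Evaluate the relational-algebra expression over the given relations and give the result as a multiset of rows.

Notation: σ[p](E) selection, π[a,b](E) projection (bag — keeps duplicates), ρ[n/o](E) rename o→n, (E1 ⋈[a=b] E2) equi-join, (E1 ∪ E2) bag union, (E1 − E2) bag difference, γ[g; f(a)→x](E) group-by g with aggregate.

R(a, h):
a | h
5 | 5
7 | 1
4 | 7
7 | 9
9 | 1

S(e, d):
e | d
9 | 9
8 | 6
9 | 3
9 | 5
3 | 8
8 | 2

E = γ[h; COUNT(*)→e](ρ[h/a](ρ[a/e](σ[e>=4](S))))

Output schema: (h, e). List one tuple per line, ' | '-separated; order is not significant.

Subexpression sizes:
  S → 6
  σ[e>=4](S) → 5
  ρ[a/e](σ[e>=4](S)) → 5
  ρ[h/a](ρ[a/e](σ[e>=4](S))) → 5
  γ[h; COUNT(*)→e](ρ[h/a](ρ[a/e](σ[e>=4](S)))) → 2

== RESULT ==
h | e
8 | 2
9 | 3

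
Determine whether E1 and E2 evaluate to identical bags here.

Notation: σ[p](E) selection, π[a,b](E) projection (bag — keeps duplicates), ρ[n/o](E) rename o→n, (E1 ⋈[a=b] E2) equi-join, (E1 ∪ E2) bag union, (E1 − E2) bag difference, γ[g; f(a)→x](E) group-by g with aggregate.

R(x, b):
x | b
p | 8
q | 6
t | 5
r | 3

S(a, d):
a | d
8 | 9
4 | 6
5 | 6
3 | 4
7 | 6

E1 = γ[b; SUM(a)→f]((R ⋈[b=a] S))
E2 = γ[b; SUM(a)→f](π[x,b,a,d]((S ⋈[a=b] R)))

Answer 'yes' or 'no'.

E1 stepwise |·|:
  R → 4
  S → 5
  (R ⋈[b=a] S) → 3
  γ[b; SUM(a)→f]((R ⋈[b=a] S)) → 3
E2 stepwise |·|:
  S → 5
  R → 4
  (S ⋈[a=b] R) → 3
  π[x,b,a,d]((S ⋈[a=b] R)) → 3
  γ[b; SUM(a)→f](π[x,b,a,d]((S ⋈[a=b] R))) → 3

E1 and E2 produce the same multiset:
b | f
3 | 3
5 | 5
8 | 8

yes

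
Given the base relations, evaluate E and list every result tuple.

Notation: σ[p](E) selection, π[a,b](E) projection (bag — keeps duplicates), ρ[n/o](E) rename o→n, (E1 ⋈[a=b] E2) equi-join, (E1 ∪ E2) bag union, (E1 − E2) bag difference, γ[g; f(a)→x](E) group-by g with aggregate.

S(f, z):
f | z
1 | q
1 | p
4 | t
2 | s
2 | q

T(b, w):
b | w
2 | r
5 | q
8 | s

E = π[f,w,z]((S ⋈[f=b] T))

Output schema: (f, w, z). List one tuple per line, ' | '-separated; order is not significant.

Row counts bottom-up:
  S → 5
  T → 3
  (S ⋈[f=b] T) → 2
  π[f,w,z]((S ⋈[f=b] T)) → 2

== RESULT ==
f | w | z
2 | r | q
2 | r | s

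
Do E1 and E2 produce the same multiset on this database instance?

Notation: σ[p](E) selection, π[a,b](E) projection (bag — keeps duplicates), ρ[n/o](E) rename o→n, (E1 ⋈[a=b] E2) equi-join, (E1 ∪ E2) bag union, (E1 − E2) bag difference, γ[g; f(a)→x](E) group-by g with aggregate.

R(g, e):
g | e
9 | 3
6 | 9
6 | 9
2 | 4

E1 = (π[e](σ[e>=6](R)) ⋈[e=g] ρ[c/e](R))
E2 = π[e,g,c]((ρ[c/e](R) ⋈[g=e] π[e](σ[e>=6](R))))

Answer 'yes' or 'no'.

E1 stepwise |·|:
  R → 4
  σ[e>=6](R) → 2
  π[e](σ[e>=6](R)) → 2
  R → 4
  ρ[c/e](R) → 4
  (π[e](σ[e>=6](R)) ⋈[e=g] ρ[c/e](R)) → 2
E2 stepwise |·|:
  R → 4
  ρ[c/e](R) → 4
  R → 4
  σ[e>=6](R) → 2
  π[e](σ[e>=6](R)) → 2
  (ρ[c/e](R) ⋈[g=e] π[e](σ[e>=6](R))) → 2
  π[e,g,c]((ρ[c/e](R) ⋈[g=e] π[e](σ[e>=6](R)))) → 2

E1 and E2 produce the same multiset:
e | g | c
9 | 9 | 3
9 | 9 | 3

yes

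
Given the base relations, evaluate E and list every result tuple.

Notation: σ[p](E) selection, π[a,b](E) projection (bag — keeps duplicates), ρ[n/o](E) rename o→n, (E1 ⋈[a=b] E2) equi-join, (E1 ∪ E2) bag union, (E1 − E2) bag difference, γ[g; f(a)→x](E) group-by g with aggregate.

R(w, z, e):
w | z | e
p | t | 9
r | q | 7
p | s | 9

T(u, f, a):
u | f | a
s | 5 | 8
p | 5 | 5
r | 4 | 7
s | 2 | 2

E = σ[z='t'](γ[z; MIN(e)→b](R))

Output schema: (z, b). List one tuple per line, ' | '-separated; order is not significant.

Row counts bottom-up:
  R → 3
  γ[z; MIN(e)→b](R) → 3
  σ[z='t'](γ[z; MIN(e)→b](R)) → 1

== RESULT ==
z | b
t | 9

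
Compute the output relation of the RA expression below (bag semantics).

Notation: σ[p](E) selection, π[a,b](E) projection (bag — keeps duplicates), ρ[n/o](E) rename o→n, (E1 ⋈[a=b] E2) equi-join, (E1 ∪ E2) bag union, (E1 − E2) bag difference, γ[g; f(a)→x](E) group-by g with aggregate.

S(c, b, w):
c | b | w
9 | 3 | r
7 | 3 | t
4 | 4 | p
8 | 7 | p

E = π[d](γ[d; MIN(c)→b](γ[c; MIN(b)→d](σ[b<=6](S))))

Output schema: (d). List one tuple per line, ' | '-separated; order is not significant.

Per-node cardinality:
  S → 4
  σ[b<=6](S) → 3
  γ[c; MIN(b)→d](σ[b<=6](S)) → 3
  γ[d; MIN(c)→b](γ[c; MIN(b)→d](σ[b<=6](S))) → 2
  π[d](γ[d; MIN(c)→b](γ[c; MIN(b)→d](σ[b<=6](S)))) → 2

== RESULT ==
d
3
4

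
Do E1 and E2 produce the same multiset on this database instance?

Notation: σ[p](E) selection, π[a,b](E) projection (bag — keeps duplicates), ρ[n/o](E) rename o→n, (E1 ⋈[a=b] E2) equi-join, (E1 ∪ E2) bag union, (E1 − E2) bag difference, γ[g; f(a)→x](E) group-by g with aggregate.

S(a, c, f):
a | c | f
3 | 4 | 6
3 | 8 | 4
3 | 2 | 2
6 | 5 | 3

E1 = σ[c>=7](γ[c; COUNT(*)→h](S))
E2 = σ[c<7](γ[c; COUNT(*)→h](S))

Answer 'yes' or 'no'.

E1 per-node cardinality:
  S → 4
  γ[c; COUNT(*)→h](S) → 4
  σ[c>=7](γ[c; COUNT(*)→h](S)) → 1
E2 per-node cardinality:
  S → 4
  γ[c; COUNT(*)→h](S) → 4
  σ[c<7](γ[c; COUNT(*)→h](S)) → 3

E1 result:
c | h
8 | 1
E2 result:
c | h
2 | 1
4 | 1
5 | 1
Witness: (2, 1) appears 0× in E1 but 1× in E2.

no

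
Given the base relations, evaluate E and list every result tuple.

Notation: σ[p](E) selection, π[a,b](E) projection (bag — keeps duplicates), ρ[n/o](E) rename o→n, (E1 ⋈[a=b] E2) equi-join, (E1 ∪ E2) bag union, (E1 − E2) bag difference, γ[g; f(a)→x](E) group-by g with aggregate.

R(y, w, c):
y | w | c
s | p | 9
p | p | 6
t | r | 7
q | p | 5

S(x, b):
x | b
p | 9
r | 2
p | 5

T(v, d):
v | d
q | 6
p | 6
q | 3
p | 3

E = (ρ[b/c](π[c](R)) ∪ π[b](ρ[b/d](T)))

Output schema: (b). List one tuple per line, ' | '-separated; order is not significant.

Row counts bottom-up:
  R → 4
  π[c](R) → 4
  ρ[b/c](π[c](R)) → 4
  T → 4
  ρ[b/d](T) → 4
  π[b](ρ[b/d](T)) → 4
  (ρ[b/c](π[c](R)) ∪ π[b](ρ[b/d](T))) → 8

== RESULT ==
b
3
3
5
6
6
6
7
9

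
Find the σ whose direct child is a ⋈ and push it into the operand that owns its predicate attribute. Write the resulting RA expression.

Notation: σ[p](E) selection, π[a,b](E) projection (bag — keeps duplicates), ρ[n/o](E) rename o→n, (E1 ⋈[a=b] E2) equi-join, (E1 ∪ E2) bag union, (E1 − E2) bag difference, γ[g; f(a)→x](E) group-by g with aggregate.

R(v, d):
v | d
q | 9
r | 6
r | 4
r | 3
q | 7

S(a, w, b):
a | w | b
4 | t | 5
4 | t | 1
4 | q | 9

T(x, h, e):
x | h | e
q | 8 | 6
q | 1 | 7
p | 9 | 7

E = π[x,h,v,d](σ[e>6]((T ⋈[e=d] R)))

σ filters on e, owned by the left side.
E' = π[x,h,v,d]((σ[e>6](T) ⋈[e=d] R))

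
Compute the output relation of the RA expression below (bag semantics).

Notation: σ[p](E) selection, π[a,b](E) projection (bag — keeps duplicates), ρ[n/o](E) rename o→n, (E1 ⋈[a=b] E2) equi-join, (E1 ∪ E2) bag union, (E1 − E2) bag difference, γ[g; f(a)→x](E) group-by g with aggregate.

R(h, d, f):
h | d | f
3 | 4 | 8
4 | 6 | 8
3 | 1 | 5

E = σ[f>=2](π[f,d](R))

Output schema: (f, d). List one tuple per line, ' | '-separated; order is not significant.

Subexpression sizes:
  R → 3
  π[f,d](R) → 3
  σ[f>=2](π[f,d](R)) → 3

== RESULT ==
f | d
5 | 1
8 | 4
8 | 6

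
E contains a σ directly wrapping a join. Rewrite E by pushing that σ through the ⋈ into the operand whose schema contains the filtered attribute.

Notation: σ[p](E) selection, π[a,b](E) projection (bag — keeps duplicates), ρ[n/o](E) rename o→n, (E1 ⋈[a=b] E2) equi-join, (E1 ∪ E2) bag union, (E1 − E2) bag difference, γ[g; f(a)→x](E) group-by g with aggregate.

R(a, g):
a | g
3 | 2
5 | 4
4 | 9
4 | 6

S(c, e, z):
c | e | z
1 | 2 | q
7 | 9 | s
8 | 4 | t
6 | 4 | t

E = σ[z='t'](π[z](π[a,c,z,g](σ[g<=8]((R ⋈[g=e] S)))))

σ filters on g, owned by the left side.
E' = σ[z='t'](π[z](π[a,c,z,g]((σ[g<=8](R) ⋈[g=e] S))))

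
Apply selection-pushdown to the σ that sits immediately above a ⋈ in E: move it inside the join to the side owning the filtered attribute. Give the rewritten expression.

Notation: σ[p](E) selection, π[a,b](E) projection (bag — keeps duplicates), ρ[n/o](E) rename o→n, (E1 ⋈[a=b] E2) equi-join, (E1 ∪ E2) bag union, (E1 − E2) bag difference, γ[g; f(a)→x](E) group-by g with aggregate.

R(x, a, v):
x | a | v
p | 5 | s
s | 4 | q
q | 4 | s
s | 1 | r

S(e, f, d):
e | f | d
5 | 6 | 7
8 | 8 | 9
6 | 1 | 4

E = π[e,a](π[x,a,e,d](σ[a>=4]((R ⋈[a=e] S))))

σ filters on a, owned by the left side.
E' = π[e,a](π[x,a,e,d]((σ[a>=4](R) ⋈[a=e] S)))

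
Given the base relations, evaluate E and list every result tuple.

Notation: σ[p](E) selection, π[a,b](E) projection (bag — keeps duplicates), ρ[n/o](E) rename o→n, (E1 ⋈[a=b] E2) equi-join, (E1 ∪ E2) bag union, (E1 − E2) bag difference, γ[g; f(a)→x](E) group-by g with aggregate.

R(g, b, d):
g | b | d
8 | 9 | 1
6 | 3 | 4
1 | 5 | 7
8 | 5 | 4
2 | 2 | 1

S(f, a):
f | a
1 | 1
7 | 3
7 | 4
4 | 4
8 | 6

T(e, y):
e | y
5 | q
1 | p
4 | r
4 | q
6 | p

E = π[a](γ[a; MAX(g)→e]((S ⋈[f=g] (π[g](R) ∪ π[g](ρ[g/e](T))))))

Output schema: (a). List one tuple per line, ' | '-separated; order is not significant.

Stepwise |·|:
  S → 5
  R → 5
  π[g](R) → 5
  T → 5
  ρ[g/e](T) → 5
  π[g](ρ[g/e](T)) → 5
  (π[g](R) ∪ π[g](ρ[g/e](T))) → 10
  (S ⋈[f=g] (π[g](R) ∪ π[g](ρ[g/e](T)))) → 6
  γ[a; MAX(g)→e]((S ⋈[f=g] (π[g](R) ∪ π[g](ρ[g/e](T))))) → 3
  π[a](γ[a; MAX(g)→e]((S ⋈[f=g] (π[g](R) ∪ π[g](ρ[g/e](T)))))) → 3

== RESULT ==
a
1
4
6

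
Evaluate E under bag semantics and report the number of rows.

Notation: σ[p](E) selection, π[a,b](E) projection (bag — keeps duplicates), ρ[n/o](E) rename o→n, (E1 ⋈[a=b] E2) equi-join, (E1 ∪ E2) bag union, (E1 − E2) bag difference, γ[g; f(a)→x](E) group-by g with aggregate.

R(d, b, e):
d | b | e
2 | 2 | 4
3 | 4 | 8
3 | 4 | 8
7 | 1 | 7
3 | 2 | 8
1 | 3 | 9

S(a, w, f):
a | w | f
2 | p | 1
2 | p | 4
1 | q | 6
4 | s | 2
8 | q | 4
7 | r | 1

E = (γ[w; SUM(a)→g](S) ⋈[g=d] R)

Row counts bottom-up:
  S → 6
  γ[w; SUM(a)→g](S) → 4
  R → 6
  (γ[w; SUM(a)→g](S) ⋈[g=d] R) → 1

|E| = 1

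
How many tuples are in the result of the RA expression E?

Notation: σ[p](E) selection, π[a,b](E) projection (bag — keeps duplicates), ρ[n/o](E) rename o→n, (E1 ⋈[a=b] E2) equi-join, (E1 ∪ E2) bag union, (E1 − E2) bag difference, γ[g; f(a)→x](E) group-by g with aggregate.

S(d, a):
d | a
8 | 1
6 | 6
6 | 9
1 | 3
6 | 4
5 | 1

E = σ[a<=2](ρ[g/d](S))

Row counts bottom-up:
  S → 6
  ρ[g/d](S) → 6
  σ[a<=2](ρ[g/d](S)) → 2

|E| = 2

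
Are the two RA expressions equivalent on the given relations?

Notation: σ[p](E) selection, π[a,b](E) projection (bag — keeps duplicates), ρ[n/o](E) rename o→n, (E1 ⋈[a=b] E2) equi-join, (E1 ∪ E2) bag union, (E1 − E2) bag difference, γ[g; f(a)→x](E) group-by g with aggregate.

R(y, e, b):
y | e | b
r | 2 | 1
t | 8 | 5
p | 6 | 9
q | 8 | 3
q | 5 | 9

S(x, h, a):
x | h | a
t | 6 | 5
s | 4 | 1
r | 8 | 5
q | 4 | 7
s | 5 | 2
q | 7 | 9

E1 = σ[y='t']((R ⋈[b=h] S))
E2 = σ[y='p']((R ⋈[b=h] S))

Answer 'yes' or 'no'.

E1 row counts bottom-up:
  R → 5
  S → 6
  (R ⋈[b=h] S) → 1
  σ[y='t']((R ⋈[b=h] S)) → 1
E2 row counts bottom-up:
  R → 5
  S → 6
  (R ⋈[b=h] S) → 1
  σ[y='p']((R ⋈[b=h] S)) → 0

E1 result:
y | e | b | x | h | a
t | 8 | 5 | s | 5 | 2
E2 result:
y | e | b | x | h | a
(0 rows)
Witness: ('t', 8, 5, 's', 5, 2) appears 1× in E1 but 0× in E2.

no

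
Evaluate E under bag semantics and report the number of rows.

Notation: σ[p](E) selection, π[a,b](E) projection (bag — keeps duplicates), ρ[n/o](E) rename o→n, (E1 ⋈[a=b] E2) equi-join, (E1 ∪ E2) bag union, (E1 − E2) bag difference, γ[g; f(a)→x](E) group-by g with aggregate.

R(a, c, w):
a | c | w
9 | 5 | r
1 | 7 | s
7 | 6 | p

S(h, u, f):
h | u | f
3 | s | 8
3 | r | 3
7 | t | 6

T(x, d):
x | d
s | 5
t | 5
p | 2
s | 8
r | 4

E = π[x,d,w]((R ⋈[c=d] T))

Per-node cardinality:
  R → 3
  T → 5
  (R ⋈[c=d] T) → 2
  π[x,d,w]((R ⋈[c=d] T)) → 2

|E| = 2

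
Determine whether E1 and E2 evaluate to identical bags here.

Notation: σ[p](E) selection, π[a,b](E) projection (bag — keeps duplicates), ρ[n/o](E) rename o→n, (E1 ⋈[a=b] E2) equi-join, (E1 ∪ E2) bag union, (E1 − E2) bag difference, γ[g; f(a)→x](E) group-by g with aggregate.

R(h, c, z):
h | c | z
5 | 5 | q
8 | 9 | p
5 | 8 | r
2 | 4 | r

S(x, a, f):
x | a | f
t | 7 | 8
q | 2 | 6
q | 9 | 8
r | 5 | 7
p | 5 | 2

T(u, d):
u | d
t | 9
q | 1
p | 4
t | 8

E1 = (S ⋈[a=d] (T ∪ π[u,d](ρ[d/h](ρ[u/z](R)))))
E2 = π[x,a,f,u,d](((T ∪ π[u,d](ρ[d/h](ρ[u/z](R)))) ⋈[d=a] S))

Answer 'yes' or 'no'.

E1 subexpression sizes:
  S → 5
  T → 4
  R → 4
  ρ[u/z](R) → 4
  ρ[d/h](ρ[u/z](R)) → 4
  π[u,d](ρ[d/h](ρ[u/z](R))) → 4
  (T ∪ π[u,d](ρ[d/h](ρ[u/z](R)))) → 8
  (S ⋈[a=d] (T ∪ π[u,d](ρ[d/h](ρ[u/z](R))))) → 6
E2 subexpression sizes:
  T → 4
  R → 4
  ρ[u/z](R) → 4
  ρ[d/h](ρ[u/z](R)) → 4
  π[u,d](ρ[d/h](ρ[u/z](R))) → 4
  (T ∪ π[u,d](ρ[d/h](ρ[u/z](R)))) → 8
  S → 5
  ((T ∪ π[u,d](ρ[d/h](ρ[u/z](R)))) ⋈[d=a] S) → 6
  π[x,a,f,u,d](((T ∪ π[u,d](ρ[d/h](ρ[u/z](R)))) ⋈[d=a] S)) → 6

E1 and E2 produce the same multiset:
x | a | f | u | d
p | 5 | 2 | q | 5
p | 5 | 2 | r | 5
q | 2 | 6 | r | 2
q | 9 | 8 | t | 9
r | 5 | 7 | q | 5
r | 5 | 7 | r | 5

yes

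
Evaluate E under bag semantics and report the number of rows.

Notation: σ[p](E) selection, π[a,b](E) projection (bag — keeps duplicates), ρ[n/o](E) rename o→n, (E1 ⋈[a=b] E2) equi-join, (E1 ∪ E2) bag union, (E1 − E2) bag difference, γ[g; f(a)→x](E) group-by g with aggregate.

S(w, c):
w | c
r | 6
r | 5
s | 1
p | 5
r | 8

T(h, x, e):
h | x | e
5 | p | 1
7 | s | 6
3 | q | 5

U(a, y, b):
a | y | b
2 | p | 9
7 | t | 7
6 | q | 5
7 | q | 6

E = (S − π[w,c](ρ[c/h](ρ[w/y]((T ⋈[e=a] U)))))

Stepwise |·|:
  S → 5
  T → 3
  U → 4
  (T ⋈[e=a] U) → 1
  ρ[w/y]((T ⋈[e=a] U)) → 1
  ρ[c/h](ρ[w/y]((T ⋈[e=a] U))) → 1
  π[w,c](ρ[c/h](ρ[w/y]((T ⋈[e=a] U)))) → 1
  (S − π[w,c](ρ[c/h](ρ[w/y]((T ⋈[e=a] U))))) → 5

|E| = 5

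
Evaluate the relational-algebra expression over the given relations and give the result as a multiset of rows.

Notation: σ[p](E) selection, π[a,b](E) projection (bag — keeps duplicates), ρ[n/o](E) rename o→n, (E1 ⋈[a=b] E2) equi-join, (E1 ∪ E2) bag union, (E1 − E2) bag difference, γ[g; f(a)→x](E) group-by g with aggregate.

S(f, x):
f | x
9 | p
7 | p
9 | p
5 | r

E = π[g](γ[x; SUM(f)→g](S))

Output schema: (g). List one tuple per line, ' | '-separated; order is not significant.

Stepwise |·|:
  S → 4
  γ[x; SUM(f)→g](S) → 2
  π[g](γ[x; SUM(f)→g](S)) → 2

== RESULT ==
g
5
25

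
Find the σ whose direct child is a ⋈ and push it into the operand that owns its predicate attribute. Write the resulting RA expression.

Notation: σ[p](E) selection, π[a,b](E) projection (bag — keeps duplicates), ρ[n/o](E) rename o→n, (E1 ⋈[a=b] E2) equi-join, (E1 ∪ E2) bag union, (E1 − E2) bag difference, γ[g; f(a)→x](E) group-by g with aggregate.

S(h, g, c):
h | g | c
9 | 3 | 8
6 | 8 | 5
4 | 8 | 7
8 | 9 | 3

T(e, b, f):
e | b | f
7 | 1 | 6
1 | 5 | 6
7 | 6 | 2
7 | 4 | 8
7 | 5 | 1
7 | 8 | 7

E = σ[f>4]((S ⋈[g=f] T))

σ filters on f, owned by the right side.
E' = (S ⋈[g=f] σ[f>4](T))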